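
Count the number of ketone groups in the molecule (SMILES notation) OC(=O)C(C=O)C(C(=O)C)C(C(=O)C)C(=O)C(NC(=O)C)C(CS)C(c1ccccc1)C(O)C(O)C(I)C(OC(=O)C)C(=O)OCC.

3

Taking each segment in turn:
  HOOC: –COOH: carbonyl C bonded to –OH and C → carboxylic acid (the –OH is not a separate alcohol).
  CH(CHO): pendant –CHO: carbonyl C bonded to C and H → aldehyde.
  CH(COCH3): pendant –COCH3: carbonyl C bonded to two carbons → ketone.
  CH(COCH3): pendant –COCH3: carbonyl C bonded to two carbons → ketone.
  CO: –C(=O)– with carbon on both sides → ketone.
  CH(NHCOCH3): pendant –NHC(=O)CH3: N bonded to a carbonyl → amide (not amine).
  CH(CH2SH): pendant –CH2SH → thiol.
  CH(C6H5): pendant –C6H5: benzene ring → arene.
  CH(OH): –OH on an sp³ carbon → alcohol (secondary).
  CH(OH): –OH on an sp³ carbon → alcohol (secondary).
  CH(I): halogen on an sp³ carbon → alkyl halide.
  CH(OCOCH3): pendant –OC(=O)CH3: an acyloxy group → ester.
  COOCH2CH3: –C(=O)OCH2CH3: carbonyl C bonded to C and to –OEt → ester.
Ketone appears at: CH(COCH3), CH(COCH3), CO → 3.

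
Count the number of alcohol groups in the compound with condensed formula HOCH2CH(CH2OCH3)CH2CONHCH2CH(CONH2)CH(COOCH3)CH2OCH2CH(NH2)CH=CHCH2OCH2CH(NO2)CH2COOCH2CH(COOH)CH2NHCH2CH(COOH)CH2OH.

2

Working along the chain:
  HOCH2: HO– on an sp³ carbon → alcohol.
  CH(CH2OCH3): pendant –CH2OCH3: C–O–C linkage → ether.
  CH2CONHCH2: –C(=O)–N– linkage → amide (the N is not an amine).
  CH(CONH2): pendant –CONH2: carbonyl C bonded to C and N → amide.
  CH(COOCH3): pendant –COOCH3: carbonyl C bonded to C and –OCH3 → ester.
  CH2OCH2: C–O–C with sp³ carbons on both sides and no adjacent C=O → ether.
  CH(NH2): –NH2 on an sp³ carbon with no adjacent C=O → amine.
  CH=CH: C=C double bond → alkene.
  CH2OCH2: C–O–C with sp³ carbons on both sides and no adjacent C=O → ether.
  CH(NO2): –NO2 on an sp³ carbon → nitro (the N=O is not a carbonyl).
  CH2COOCH2: –C(=O)–O–C with C on the carbonyl side → ester.
  CH(COOH): pendant –COOH: carbonyl C bonded to C and –OH → carboxylic acid.
  CH2NHCH2: C–N–C with sp³ carbons and no adjacent C=O → amine (secondary).
  CH(COOH): pendant –COOH: carbonyl C bonded to C and –OH → carboxylic acid.
  CH2OH: –OH on an sp³ carbon → alcohol.
Alcohol appears at: HOCH2, CH2OH → 2.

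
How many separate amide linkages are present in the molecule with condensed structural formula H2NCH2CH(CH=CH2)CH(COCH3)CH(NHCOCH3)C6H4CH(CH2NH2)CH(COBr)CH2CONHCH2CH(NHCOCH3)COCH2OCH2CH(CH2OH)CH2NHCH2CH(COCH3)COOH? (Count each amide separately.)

Working along the chain:
  H2NCH2: –NH2 on an sp³ carbon with no adjacent C=O → amine.
  CH(CH=CH2): pendant –CH=CH2: C=C double bond → alkene.
  CH(COCH3): pendant –COCH3: carbonyl C bonded to two carbons → ketone.
  CH(NHCOCH3): pendant –NHC(=O)CH3: N bonded to a carbonyl → amide (not amine).
  C6H4: para-disubstituted benzene ring → arene.
  CH(CH2NH2): pendant –CH2NH2: N on sp³ C, no adjacent C=O → amine.
  CH(COBr): pendant –C(=O)X: carbonyl C bonded to C and halogen → acyl halide.
  CH2CONHCH2: –C(=O)–N– linkage → amide (the N is not an amine).
  CH(NHCOCH3): pendant –NHC(=O)CH3: N bonded to a carbonyl → amide (not amine).
  CO: –C(=O)– with carbon on both sides → ketone.
  CH2OCH2: C–O–C with sp³ carbons on both sides and no adjacent C=O → ether.
  CH(CH2OH): pendant –CH2OH on an sp³ backbone C → alcohol.
  CH2NHCH2: C–N–C with sp³ carbons and no adjacent C=O → amine (secondary).
  CH(COCH3): pendant –COCH3: carbonyl C bonded to two carbons → ketone.
  COOH: –COOH: carbonyl C bonded to –OH and C → carboxylic acid (the –OH is not a separate alcohol).
Amide appears at: CH(NHCOCH3), CH2CONHCH2, CH(NHCOCH3) → 3.

3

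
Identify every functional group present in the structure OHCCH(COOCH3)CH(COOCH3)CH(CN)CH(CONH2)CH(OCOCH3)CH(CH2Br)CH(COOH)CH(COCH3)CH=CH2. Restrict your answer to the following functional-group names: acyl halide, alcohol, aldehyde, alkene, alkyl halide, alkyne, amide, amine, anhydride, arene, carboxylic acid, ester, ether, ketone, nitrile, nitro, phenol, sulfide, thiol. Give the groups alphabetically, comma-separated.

aldehyde, alkene, alkyl halide, amide, carboxylic acid, ester, ketone, nitrile

Taking each segment in turn:
  OHC: terminal –CHO: carbonyl C bonded to H and C → aldehyde.
  CH(COOCH3): pendant –COOCH3: carbonyl C bonded to C and –OCH3 → ester.
  CH(COOCH3): pendant –COOCH3: carbonyl C bonded to C and –OCH3 → ester.
  CH(CN): pendant –C≡N: nitrile.
  CH(CONH2): pendant –CONH2: carbonyl C bonded to C and N → amide.
  CH(OCOCH3): pendant –OC(=O)CH3: an acyloxy group → ester.
  CH(CH2Br): pendant –CH2X: halogen on sp³ carbon → alkyl halide.
  CH(COOH): pendant –COOH: carbonyl C bonded to C and –OH → carboxylic acid.
  CH(COCH3): pendant –COCH3: carbonyl C bonded to two carbons → ketone.
  CH=CH2: C=C double bond → alkene.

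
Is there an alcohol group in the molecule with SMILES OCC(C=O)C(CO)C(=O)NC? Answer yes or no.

HO– on an sp³ carbon → alcohol.
pendant –CHO: carbonyl C bonded to C and H → aldehyde.
pendant –CH2OH on an sp³ backbone C → alcohol.
–C(=O)NHCH3: carbonyl C bonded to C and to N → amide (the N is not an amine).
The HOCH2 segment supplies the alcohol: HO– on an sp³ carbon → alcohol.

yes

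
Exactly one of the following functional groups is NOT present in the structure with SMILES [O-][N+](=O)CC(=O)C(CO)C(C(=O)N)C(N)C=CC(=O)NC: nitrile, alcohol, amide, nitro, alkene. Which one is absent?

nitrile

amide: present (CH(CONH2) — pendant –CONH2: carbonyl C bonded to C and N → amide).
alcohol: present (CH(CH2OH) — pendant –CH2OH on an sp³ backbone C → alcohol).
alkene: present (CH=CH — C=C double bond → alkene).
nitro: present (O2NCH2 — –NO2 on carbon → nitro group).
nitrile: no segment matches this pattern.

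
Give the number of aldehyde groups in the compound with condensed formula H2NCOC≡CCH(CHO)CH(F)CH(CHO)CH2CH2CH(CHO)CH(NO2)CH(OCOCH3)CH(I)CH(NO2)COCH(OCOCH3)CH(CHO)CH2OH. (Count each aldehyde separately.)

4

Taking each segment in turn:
  H2NCO: –C(=O)NH2: carbonyl C bonded to C and to N → amide (the N is not a separate amine).
  C≡C: C≡C triple bond → alkyne.
  CH(CHO): pendant –CHO: carbonyl C bonded to C and H → aldehyde.
  CH(F): halogen on an sp³ carbon → alkyl halide.
  CH(CHO): pendant –CHO: carbonyl C bonded to C and H → aldehyde.
  CH(CHO): pendant –CHO: carbonyl C bonded to C and H → aldehyde.
  CH(NO2): –NO2 on an sp³ carbon → nitro (the N=O is not a carbonyl).
  CH(OCOCH3): pendant –OC(=O)CH3: an acyloxy group → ester.
  CH(I): halogen on an sp³ carbon → alkyl halide.
  CH(NO2): –NO2 on an sp³ carbon → nitro (the N=O is not a carbonyl).
  CO: –C(=O)– with carbon on both sides → ketone.
  CH(OCOCH3): pendant –OC(=O)CH3: an acyloxy group → ester.
  CH(CHO): pendant –CHO: carbonyl C bonded to C and H → aldehyde.
  CH2OH: –OH on an sp³ carbon → alcohol.
Aldehyde appears at: CH(CHO), CH(CHO), CH(CHO), CH(CHO) → 4.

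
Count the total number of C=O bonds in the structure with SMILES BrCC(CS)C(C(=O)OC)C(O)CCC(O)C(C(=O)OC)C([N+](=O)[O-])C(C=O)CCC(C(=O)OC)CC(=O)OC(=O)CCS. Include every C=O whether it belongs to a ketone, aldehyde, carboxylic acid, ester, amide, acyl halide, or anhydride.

CH(COOCH3): ester, 1 C=O (running total 1).
CH(COOCH3): ester, 1 C=O (running total 2).
CH(CHO): aldehyde, 1 C=O (running total 3).
CH(COOCH3): ester, 1 C=O (running total 4).
CH2CO-O-COCH2: anhydride, 2 C=O (running total 6).

6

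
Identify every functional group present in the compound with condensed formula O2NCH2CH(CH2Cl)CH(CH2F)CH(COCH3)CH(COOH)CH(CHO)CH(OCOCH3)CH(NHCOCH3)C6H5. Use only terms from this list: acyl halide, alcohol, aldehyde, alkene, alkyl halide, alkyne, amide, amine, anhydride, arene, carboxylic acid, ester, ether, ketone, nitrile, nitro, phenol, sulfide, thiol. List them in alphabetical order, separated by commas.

aldehyde, alkyl halide, amide, arene, carboxylic acid, ester, ketone, nitro

Taking each segment in turn:
  O2NCH2: –NO2 on carbon → nitro group.
  CH(CH2Cl): pendant –CH2X: halogen on sp³ carbon → alkyl halide.
  CH(CH2F): pendant –CH2X: halogen on sp³ carbon → alkyl halide.
  CH(COCH3): pendant –COCH3: carbonyl C bonded to two carbons → ketone.
  CH(COOH): pendant –COOH: carbonyl C bonded to C and –OH → carboxylic acid.
  CH(CHO): pendant –CHO: carbonyl C bonded to C and H → aldehyde.
  CH(OCOCH3): pendant –OC(=O)CH3: an acyloxy group → ester.
  CH(NHCOCH3): pendant –NHC(=O)CH3: N bonded to a carbonyl → amide (not amine).
  C6H5: –C6H5 phenyl ring → arene.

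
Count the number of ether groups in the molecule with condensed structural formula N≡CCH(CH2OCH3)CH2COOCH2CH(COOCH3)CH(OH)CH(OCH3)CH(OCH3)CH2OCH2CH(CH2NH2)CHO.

4

Reading the structure from left to right:
  N≡C: N≡C–: carbon triple-bonded to nitrogen → nitrile.
  CH(CH2OCH3): pendant –CH2OCH3: C–O–C linkage → ether.
  CH2COOCH2: –C(=O)–O–C with C on the carbonyl side → ester.
  CH(COOCH3): pendant –COOCH3: carbonyl C bonded to C and –OCH3 → ester.
  CH(OH): –OH on an sp³ carbon → alcohol (secondary).
  CH(OCH3): pendant –OCH3: C–O–C with sp³ C, no adjacent C=O → ether.
  CH(OCH3): pendant –OCH3: C–O–C with sp³ C, no adjacent C=O → ether.
  CH2OCH2: C–O–C with sp³ carbons on both sides and no adjacent C=O → ether.
  CH(CH2NH2): pendant –CH2NH2: N on sp³ C, no adjacent C=O → amine.
  CHO: terminal –CHO: carbonyl C bonded to H and C → aldehyde.
Ether appears at: CH(CH2OCH3), CH(OCH3), CH(OCH3), CH2OCH2 → 4.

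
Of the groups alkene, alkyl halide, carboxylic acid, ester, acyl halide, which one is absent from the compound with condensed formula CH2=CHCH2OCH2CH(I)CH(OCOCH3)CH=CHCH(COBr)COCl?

ester: present (CH(OCOCH3) — pendant –OC(=O)CH3: an acyloxy group → ester).
acyl halide: present (CH(COBr) — pendant –C(=O)X: carbonyl C bonded to C and halogen → acyl halide).
alkene: present (CH2=CH — C=C double bond → alkene).
alkyl halide: present (CH(I) — halogen on an sp³ carbon → alkyl halide).
carboxylic acid: absent. In CH(OCOCH3), the acyl oxygen is bonded to carbon (–O–C), not to H, so this is an ester.

carboxylic acid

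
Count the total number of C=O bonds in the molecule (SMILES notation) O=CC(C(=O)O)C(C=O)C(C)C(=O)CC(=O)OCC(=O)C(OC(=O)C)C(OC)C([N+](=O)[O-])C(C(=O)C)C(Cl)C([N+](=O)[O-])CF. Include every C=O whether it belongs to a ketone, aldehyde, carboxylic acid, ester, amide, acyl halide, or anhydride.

8

OHC: aldehyde, 1 C=O (running total 1).
CH(COOH): carboxylic acid, 1 C=O (running total 2).
CH(CHO): aldehyde, 1 C=O (running total 3).
CO: ketone, 1 C=O (running total 4).
CH2COOCH2: ester, 1 C=O (running total 5).
CO: ketone, 1 C=O (running total 6).
CH(OCOCH3): ester, 1 C=O (running total 7).
CH(COCH3): ketone, 1 C=O (running total 8).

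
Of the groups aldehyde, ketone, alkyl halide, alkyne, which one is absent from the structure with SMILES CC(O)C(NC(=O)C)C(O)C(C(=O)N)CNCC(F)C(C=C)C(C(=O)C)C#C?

alkyne: present (C≡CH — C≡C triple bond → alkyne).
alkyl halide: present (CH(F) — halogen on an sp³ carbon → alkyl halide).
ketone: present (CH(COCH3) — pendant –COCH3: carbonyl C bonded to two carbons → ketone).
aldehyde: absent. In CH(COCH3), the carbonyl carbon is bonded to two carbons, so it is a ketone, not an aldehyde.

aldehyde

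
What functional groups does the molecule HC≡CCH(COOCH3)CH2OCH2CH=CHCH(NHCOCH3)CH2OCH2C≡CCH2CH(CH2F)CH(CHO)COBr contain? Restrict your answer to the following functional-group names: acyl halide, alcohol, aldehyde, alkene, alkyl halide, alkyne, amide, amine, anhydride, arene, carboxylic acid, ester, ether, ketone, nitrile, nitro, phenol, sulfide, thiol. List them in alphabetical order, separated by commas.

C≡C triple bond → alkyne.
pendant –COOCH3: carbonyl C bonded to C and –OCH3 → ester.
C–O–C with sp³ carbons on both sides and no adjacent C=O → ether.
C=C double bond → alkene.
pendant –NHC(=O)CH3: N bonded to a carbonyl → amide (not amine).
C–O–C with sp³ carbons on both sides and no adjacent C=O → ether.
C≡C triple bond → alkyne.
pendant –CH2X: halogen on sp³ carbon → alkyl halide.
pendant –CHO: carbonyl C bonded to C and H → aldehyde.
–C(=O)Br: carbonyl C bonded to C and to a halogen → acyl halide (not alkyl halide).

acyl halide, aldehyde, alkene, alkyl halide, alkyne, amide, ester, ether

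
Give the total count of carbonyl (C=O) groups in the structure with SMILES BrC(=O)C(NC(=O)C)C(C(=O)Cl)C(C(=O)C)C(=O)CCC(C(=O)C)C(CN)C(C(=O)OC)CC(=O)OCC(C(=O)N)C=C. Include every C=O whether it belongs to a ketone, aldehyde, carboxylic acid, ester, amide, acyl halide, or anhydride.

BrCO: acyl halide, 1 C=O (running total 1).
CH(NHCOCH3): amide, 1 C=O (running total 2).
CH(COCl): acyl halide, 1 C=O (running total 3).
CH(COCH3): ketone, 1 C=O (running total 4).
CO: ketone, 1 C=O (running total 5).
CH(COCH3): ketone, 1 C=O (running total 6).
CH(COOCH3): ester, 1 C=O (running total 7).
CH2COOCH2: ester, 1 C=O (running total 8).
CH(CONH2): amide, 1 C=O (running total 9).

9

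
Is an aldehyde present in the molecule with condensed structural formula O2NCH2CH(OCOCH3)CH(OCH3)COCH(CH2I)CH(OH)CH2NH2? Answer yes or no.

Working along the chain:
  O2NCH2: –NO2 on carbon → nitro group.
  CH(OCOCH3): pendant –OC(=O)CH3: an acyloxy group → ester.
  CH(OCH3): pendant –OCH3: C–O–C with sp³ C, no adjacent C=O → ether.
  CO: –C(=O)– with carbon on both sides → ketone.
  CH(CH2I): pendant –CH2X: halogen on sp³ carbon → alkyl halide.
  CH(OH): –OH on an sp³ carbon → alcohol (secondary).
  CH2NH2: –NH2 on an sp³ carbon with no adjacent C=O → amine.
In CO, the carbonyl carbon is bonded to two carbons, so it is a ketone, not an aldehyde.
The groups actually present are: alcohol, alkyl halide, amine, ester, ether, ketone, nitro.

no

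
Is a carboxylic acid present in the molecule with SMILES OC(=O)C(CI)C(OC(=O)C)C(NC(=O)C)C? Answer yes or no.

–COOH: carbonyl C bonded to –OH and C → carboxylic acid (the –OH is not a separate alcohol).
pendant –CH2X: halogen on sp³ carbon → alkyl halide.
pendant –OC(=O)CH3: an acyloxy group → ester.
pendant –NHC(=O)CH3: N bonded to a carbonyl → amide (not amine).
The HOOC segment supplies the carboxylic acid: –COOH: carbonyl C bonded to –OH and C → carboxylic acid (the –OH is not a separate alcohol).

yes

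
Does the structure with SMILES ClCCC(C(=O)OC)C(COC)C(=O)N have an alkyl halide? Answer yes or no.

yes

halogen on an sp³ carbon → alkyl halide.
pendant –COOCH3: carbonyl C bonded to C and –OCH3 → ester.
pendant –CH2OCH3: C–O–C linkage → ether.
–C(=O)NH2: carbonyl C bonded to C and to N → amide (the N is not a separate amine).
The ClCH2 segment supplies the alkyl halide: halogen on an sp³ carbon → alkyl halide.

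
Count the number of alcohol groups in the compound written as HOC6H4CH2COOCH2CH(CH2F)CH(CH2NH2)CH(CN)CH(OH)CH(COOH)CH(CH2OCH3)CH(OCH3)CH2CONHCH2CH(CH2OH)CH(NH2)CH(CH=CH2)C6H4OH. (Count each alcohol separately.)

2

Working along the chain:
  HOC6H4: –OH attached directly to an aromatic ring → phenol (not alcohol); the ring itself is an arene.
  CH2COOCH2: –C(=O)–O–C with C on the carbonyl side → ester.
  CH(CH2F): pendant –CH2X: halogen on sp³ carbon → alkyl halide.
  CH(CH2NH2): pendant –CH2NH2: N on sp³ C, no adjacent C=O → amine.
  CH(CN): pendant –C≡N: nitrile.
  CH(OH): –OH on an sp³ carbon → alcohol (secondary).
  CH(COOH): pendant –COOH: carbonyl C bonded to C and –OH → carboxylic acid.
  CH(CH2OCH3): pendant –CH2OCH3: C–O–C linkage → ether.
  CH(OCH3): pendant –OCH3: C–O–C with sp³ C, no adjacent C=O → ether.
  CH2CONHCH2: –C(=O)–N– linkage → amide (the N is not an amine).
  CH(CH2OH): pendant –CH2OH on an sp³ backbone C → alcohol.
  CH(NH2): –NH2 on an sp³ carbon with no adjacent C=O → amine.
  CH(CH=CH2): pendant –CH=CH2: C=C double bond → alkene.
  C6H4OH: –OH attached directly to an aromatic ring → phenol (not alcohol); the ring itself is an arene.
Alcohol appears at: CH(OH), CH(CH2OH) → 2.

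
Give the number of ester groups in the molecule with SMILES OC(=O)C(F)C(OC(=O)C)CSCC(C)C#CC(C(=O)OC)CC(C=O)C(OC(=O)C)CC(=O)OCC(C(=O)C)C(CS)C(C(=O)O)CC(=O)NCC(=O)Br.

4

Working along the chain:
  HOOC: –COOH: carbonyl C bonded to –OH and C → carboxylic acid (the –OH is not a separate alcohol).
  CH(F): halogen on an sp³ carbon → alkyl halide.
  CH(OCOCH3): pendant –OC(=O)CH3: an acyloxy group → ester.
  CH2SCH2: C–S–C linkage → sulfide (thioether).
  C≡C: C≡C triple bond → alkyne.
  CH(COOCH3): pendant –COOCH3: carbonyl C bonded to C and –OCH3 → ester.
  CH(CHO): pendant –CHO: carbonyl C bonded to C and H → aldehyde.
  CH(OCOCH3): pendant –OC(=O)CH3: an acyloxy group → ester.
  CH2COOCH2: –C(=O)–O–C with C on the carbonyl side → ester.
  CH(COCH3): pendant –COCH3: carbonyl C bonded to two carbons → ketone.
  CH(CH2SH): pendant –CH2SH → thiol.
  CH(COOH): pendant –COOH: carbonyl C bonded to C and –OH → carboxylic acid.
  CH2CONHCH2: –C(=O)–N– linkage → amide (the N is not an amine).
  COBr: –C(=O)Br: carbonyl C bonded to C and to a halogen → acyl halide (not alkyl halide).
Ester appears at: CH(OCOCH3), CH(COOCH3), CH(OCOCH3), CH2COOCH2 → 4.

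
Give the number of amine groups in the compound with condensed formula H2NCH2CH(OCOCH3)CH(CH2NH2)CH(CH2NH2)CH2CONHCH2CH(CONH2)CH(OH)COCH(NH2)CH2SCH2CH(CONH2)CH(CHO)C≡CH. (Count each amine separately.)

Working along the chain:
  H2NCH2: –NH2 on an sp³ carbon with no adjacent C=O → amine.
  CH(OCOCH3): pendant –OC(=O)CH3: an acyloxy group → ester.
  CH(CH2NH2): pendant –CH2NH2: N on sp³ C, no adjacent C=O → amine.
  CH(CH2NH2): pendant –CH2NH2: N on sp³ C, no adjacent C=O → amine.
  CH2CONHCH2: –C(=O)–N– linkage → amide (the N is not an amine).
  CH(CONH2): pendant –CONH2: carbonyl C bonded to C and N → amide.
  CH(OH): –OH on an sp³ carbon → alcohol (secondary).
  CO: –C(=O)– with carbon on both sides → ketone.
  CH(NH2): –NH2 on an sp³ carbon with no adjacent C=O → amine.
  CH2SCH2: C–S–C linkage → sulfide (thioether).
  CH(CONH2): pendant –CONH2: carbonyl C bonded to C and N → amide.
  CH(CHO): pendant –CHO: carbonyl C bonded to C and H → aldehyde.
  C≡CH: C≡C triple bond → alkyne.
Amine appears at: H2NCH2, CH(CH2NH2), CH(CH2NH2), CH(NH2) → 4.

4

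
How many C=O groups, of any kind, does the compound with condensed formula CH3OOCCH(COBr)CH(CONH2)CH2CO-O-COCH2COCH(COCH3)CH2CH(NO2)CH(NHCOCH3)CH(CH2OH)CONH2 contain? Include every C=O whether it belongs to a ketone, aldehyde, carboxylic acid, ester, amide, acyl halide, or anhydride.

CH3OOC: ester, 1 C=O (running total 1).
CH(COBr): acyl halide, 1 C=O (running total 2).
CH(CONH2): amide, 1 C=O (running total 3).
CH2CO-O-COCH2: anhydride, 2 C=O (running total 5).
CO: ketone, 1 C=O (running total 6).
CH(COCH3): ketone, 1 C=O (running total 7).
CH(NHCOCH3): amide, 1 C=O (running total 8).
CONH2: amide, 1 C=O (running total 9).

9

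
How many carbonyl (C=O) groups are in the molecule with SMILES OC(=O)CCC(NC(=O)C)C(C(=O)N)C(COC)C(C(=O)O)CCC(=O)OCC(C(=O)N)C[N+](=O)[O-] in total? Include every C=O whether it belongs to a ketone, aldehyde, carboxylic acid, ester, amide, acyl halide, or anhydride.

HOOC: carboxylic acid, 1 C=O (running total 1).
CH(NHCOCH3): amide, 1 C=O (running total 2).
CH(CONH2): amide, 1 C=O (running total 3).
CH(COOH): carboxylic acid, 1 C=O (running total 4).
CH2COOCH2: ester, 1 C=O (running total 5).
CH(CONH2): amide, 1 C=O (running total 6).

6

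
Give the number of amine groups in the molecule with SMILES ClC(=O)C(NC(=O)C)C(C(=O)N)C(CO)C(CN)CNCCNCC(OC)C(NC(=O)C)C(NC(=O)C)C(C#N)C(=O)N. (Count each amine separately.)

Taking each segment in turn:
  ClCO: –C(=O)Cl: carbonyl C bonded to C and to a halogen → acyl halide (not alkyl halide).
  CH(NHCOCH3): pendant –NHC(=O)CH3: N bonded to a carbonyl → amide (not amine).
  CH(CONH2): pendant –CONH2: carbonyl C bonded to C and N → amide.
  CH(CH2OH): pendant –CH2OH on an sp³ backbone C → alcohol.
  CH(CH2NH2): pendant –CH2NH2: N on sp³ C, no adjacent C=O → amine.
  CH2NHCH2: C–N–C with sp³ carbons and no adjacent C=O → amine (secondary).
  CH2NHCH2: C–N–C with sp³ carbons and no adjacent C=O → amine (secondary).
  CH(OCH3): pendant –OCH3: C–O–C with sp³ C, no adjacent C=O → ether.
  CH(NHCOCH3): pendant –NHC(=O)CH3: N bonded to a carbonyl → amide (not amine).
  CH(NHCOCH3): pendant –NHC(=O)CH3: N bonded to a carbonyl → amide (not amine).
  CH(CN): pendant –C≡N: nitrile.
  CONH2: –C(=O)NH2: carbonyl C bonded to C and to N → amide (the N is not a separate amine).
Amine appears at: CH(CH2NH2), CH2NHCH2, CH2NHCH2 → 3.

3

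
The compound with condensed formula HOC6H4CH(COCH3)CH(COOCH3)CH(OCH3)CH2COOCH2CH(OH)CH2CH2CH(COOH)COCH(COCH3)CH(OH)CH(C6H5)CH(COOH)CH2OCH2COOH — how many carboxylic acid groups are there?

Taking each segment in turn:
  HOC6H4: –OH attached directly to an aromatic ring → phenol (not alcohol); the ring itself is an arene.
  CH(COCH3): pendant –COCH3: carbonyl C bonded to two carbons → ketone.
  CH(COOCH3): pendant –COOCH3: carbonyl C bonded to C and –OCH3 → ester.
  CH(OCH3): pendant –OCH3: C–O–C with sp³ C, no adjacent C=O → ether.
  CH2COOCH2: –C(=O)–O–C with C on the carbonyl side → ester.
  CH(OH): –OH on an sp³ carbon → alcohol (secondary).
  CH(COOH): pendant –COOH: carbonyl C bonded to C and –OH → carboxylic acid.
  CO: –C(=O)– with carbon on both sides → ketone.
  CH(COCH3): pendant –COCH3: carbonyl C bonded to two carbons → ketone.
  CH(OH): –OH on an sp³ carbon → alcohol (secondary).
  CH(C6H5): pendant –C6H5: benzene ring → arene.
  CH(COOH): pendant –COOH: carbonyl C bonded to C and –OH → carboxylic acid.
  CH2OCH2: C–O–C with sp³ carbons on both sides and no adjacent C=O → ether.
  COOH: –COOH: carbonyl C bonded to –OH and C → carboxylic acid (the –OH is not a separate alcohol).
Carboxylic acid appears at: CH(COOH), CH(COOH), COOH → 3.

3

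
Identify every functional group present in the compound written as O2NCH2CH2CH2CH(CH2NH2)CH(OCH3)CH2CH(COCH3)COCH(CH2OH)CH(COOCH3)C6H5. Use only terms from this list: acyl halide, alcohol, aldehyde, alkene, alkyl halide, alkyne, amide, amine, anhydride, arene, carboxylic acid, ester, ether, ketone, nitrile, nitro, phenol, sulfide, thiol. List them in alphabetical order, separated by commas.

Working along the chain:
  O2NCH2: –NO2 on carbon → nitro group.
  CH(CH2NH2): pendant –CH2NH2: N on sp³ C, no adjacent C=O → amine.
  CH(OCH3): pendant –OCH3: C–O–C with sp³ C, no adjacent C=O → ether.
  CH(COCH3): pendant –COCH3: carbonyl C bonded to two carbons → ketone.
  CO: –C(=O)– with carbon on both sides → ketone.
  CH(CH2OH): pendant –CH2OH on an sp³ backbone C → alcohol.
  CH(COOCH3): pendant –COOCH3: carbonyl C bonded to C and –OCH3 → ester.
  C6H5: –C6H5 phenyl ring → arene.

alcohol, amine, arene, ester, ether, ketone, nitro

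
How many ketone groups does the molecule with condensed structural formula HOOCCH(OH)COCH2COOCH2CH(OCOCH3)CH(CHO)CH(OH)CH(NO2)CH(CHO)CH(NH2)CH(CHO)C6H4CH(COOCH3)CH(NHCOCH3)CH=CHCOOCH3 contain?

Taking each segment in turn:
  HOOC: –COOH: carbonyl C bonded to –OH and C → carboxylic acid (the –OH is not a separate alcohol).
  CH(OH): –OH on an sp³ carbon → alcohol (secondary).
  CO: –C(=O)– with carbon on both sides → ketone.
  CH2COOCH2: –C(=O)–O–C with C on the carbonyl side → ester.
  CH(OCOCH3): pendant –OC(=O)CH3: an acyloxy group → ester.
  CH(CHO): pendant –CHO: carbonyl C bonded to C and H → aldehyde.
  CH(OH): –OH on an sp³ carbon → alcohol (secondary).
  CH(NO2): –NO2 on an sp³ carbon → nitro (the N=O is not a carbonyl).
  CH(CHO): pendant –CHO: carbonyl C bonded to C and H → aldehyde.
  CH(NH2): –NH2 on an sp³ carbon with no adjacent C=O → amine.
  CH(CHO): pendant –CHO: carbonyl C bonded to C and H → aldehyde.
  C6H4: para-disubstituted benzene ring → arene.
  CH(COOCH3): pendant –COOCH3: carbonyl C bonded to C and –OCH3 → ester.
  CH(NHCOCH3): pendant –NHC(=O)CH3: N bonded to a carbonyl → amide (not amine).
  CH=CH: C=C double bond → alkene.
  COOCH3: –C(=O)OCH3: carbonyl C bonded to C and to –OCH3 → ester (not ketone + ether).
Ketone appears at: CO → 1.

1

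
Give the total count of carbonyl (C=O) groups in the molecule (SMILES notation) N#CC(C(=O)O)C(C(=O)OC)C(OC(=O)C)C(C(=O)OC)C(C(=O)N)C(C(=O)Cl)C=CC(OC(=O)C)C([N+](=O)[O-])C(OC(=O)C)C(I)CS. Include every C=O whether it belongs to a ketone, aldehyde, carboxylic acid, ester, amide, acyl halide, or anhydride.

CH(COOH): carboxylic acid, 1 C=O (running total 1).
CH(COOCH3): ester, 1 C=O (running total 2).
CH(OCOCH3): ester, 1 C=O (running total 3).
CH(COOCH3): ester, 1 C=O (running total 4).
CH(CONH2): amide, 1 C=O (running total 5).
CH(COCl): acyl halide, 1 C=O (running total 6).
CH(OCOCH3): ester, 1 C=O (running total 7).
CH(OCOCH3): ester, 1 C=O (running total 8).

8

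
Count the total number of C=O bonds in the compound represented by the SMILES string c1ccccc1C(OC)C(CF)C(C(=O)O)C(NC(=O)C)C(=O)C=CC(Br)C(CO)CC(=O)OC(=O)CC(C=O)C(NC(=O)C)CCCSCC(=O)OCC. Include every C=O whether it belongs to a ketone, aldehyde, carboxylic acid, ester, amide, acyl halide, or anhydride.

CH(COOH): carboxylic acid, 1 C=O (running total 1).
CH(NHCOCH3): amide, 1 C=O (running total 2).
CO: ketone, 1 C=O (running total 3).
CH2CO-O-COCH2: anhydride, 2 C=O (running total 5).
CH(CHO): aldehyde, 1 C=O (running total 6).
CH(NHCOCH3): amide, 1 C=O (running total 7).
COOCH2CH3: ester, 1 C=O (running total 8).

8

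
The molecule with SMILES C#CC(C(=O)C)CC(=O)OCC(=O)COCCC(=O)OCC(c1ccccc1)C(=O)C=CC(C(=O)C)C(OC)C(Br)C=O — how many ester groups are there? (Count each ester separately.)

Working along the chain:
  HC≡C: C≡C triple bond → alkyne.
  CH(COCH3): pendant –COCH3: carbonyl C bonded to two carbons → ketone.
  CH2COOCH2: –C(=O)–O–C with C on the carbonyl side → ester.
  CO: –C(=O)– with carbon on both sides → ketone.
  CH2OCH2: C–O–C with sp³ carbons on both sides and no adjacent C=O → ether.
  CH2COOCH2: –C(=O)–O–C with C on the carbonyl side → ester.
  CH(C6H5): pendant –C6H5: benzene ring → arene.
  CO: –C(=O)– with carbon on both sides → ketone.
  CH=CH: C=C double bond → alkene.
  CH(COCH3): pendant –COCH3: carbonyl C bonded to two carbons → ketone.
  CH(OCH3): pendant –OCH3: C–O–C with sp³ C, no adjacent C=O → ether.
  CH(Br): halogen on an sp³ carbon → alkyl halide.
  CHO: terminal –CHO: carbonyl C bonded to H and C → aldehyde.
Ester appears at: CH2COOCH2, CH2COOCH2 → 2.

2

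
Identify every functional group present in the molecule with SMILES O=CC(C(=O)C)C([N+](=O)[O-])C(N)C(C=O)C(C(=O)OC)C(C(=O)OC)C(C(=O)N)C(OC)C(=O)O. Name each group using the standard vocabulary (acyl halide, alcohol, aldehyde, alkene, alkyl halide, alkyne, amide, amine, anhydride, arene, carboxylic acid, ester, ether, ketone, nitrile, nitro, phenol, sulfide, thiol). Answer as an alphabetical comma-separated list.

terminal –CHO: carbonyl C bonded to H and C → aldehyde.
pendant –COCH3: carbonyl C bonded to two carbons → ketone.
–NO2 on an sp³ carbon → nitro (the N=O is not a carbonyl).
–NH2 on an sp³ carbon with no adjacent C=O → amine.
pendant –CHO: carbonyl C bonded to C and H → aldehyde.
pendant –COOCH3: carbonyl C bonded to C and –OCH3 → ester.
pendant –COOCH3: carbonyl C bonded to C and –OCH3 → ester.
pendant –CONH2: carbonyl C bonded to C and N → amide.
pendant –OCH3: C–O–C with sp³ C, no adjacent C=O → ether.
–COOH: carbonyl C bonded to –OH and C → carboxylic acid (the –OH is not a separate alcohol).

aldehyde, amide, amine, carboxylic acid, ester, ether, ketone, nitro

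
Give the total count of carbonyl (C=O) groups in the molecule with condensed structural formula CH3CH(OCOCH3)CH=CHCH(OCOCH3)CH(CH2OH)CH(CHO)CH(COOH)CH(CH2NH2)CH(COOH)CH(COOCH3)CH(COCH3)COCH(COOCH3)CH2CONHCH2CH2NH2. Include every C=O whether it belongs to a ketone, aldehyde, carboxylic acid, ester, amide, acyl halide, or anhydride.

10

CH(OCOCH3): ester, 1 C=O (running total 1).
CH(OCOCH3): ester, 1 C=O (running total 2).
CH(CHO): aldehyde, 1 C=O (running total 3).
CH(COOH): carboxylic acid, 1 C=O (running total 4).
CH(COOH): carboxylic acid, 1 C=O (running total 5).
CH(COOCH3): ester, 1 C=O (running total 6).
CH(COCH3): ketone, 1 C=O (running total 7).
CO: ketone, 1 C=O (running total 8).
CH(COOCH3): ester, 1 C=O (running total 9).
CH2CONHCH2: amide, 1 C=O (running total 10).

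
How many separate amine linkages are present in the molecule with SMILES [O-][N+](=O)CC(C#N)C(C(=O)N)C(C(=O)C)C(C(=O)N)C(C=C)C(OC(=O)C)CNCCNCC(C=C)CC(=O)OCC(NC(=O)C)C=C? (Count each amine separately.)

2

Taking each segment in turn:
  O2NCH2: –NO2 on carbon → nitro group.
  CH(CN): pendant –C≡N: nitrile.
  CH(CONH2): pendant –CONH2: carbonyl C bonded to C and N → amide.
  CH(COCH3): pendant –COCH3: carbonyl C bonded to two carbons → ketone.
  CH(CONH2): pendant –CONH2: carbonyl C bonded to C and N → amide.
  CH(CH=CH2): pendant –CH=CH2: C=C double bond → alkene.
  CH(OCOCH3): pendant –OC(=O)CH3: an acyloxy group → ester.
  CH2NHCH2: C–N–C with sp³ carbons and no adjacent C=O → amine (secondary).
  CH2NHCH2: C–N–C with sp³ carbons and no adjacent C=O → amine (secondary).
  CH(CH=CH2): pendant –CH=CH2: C=C double bond → alkene.
  CH2COOCH2: –C(=O)–O–C with C on the carbonyl side → ester.
  CH(NHCOCH3): pendant –NHC(=O)CH3: N bonded to a carbonyl → amide (not amine).
  CH=CH2: C=C double bond → alkene.
Amine appears at: CH2NHCH2, CH2NHCH2 → 2.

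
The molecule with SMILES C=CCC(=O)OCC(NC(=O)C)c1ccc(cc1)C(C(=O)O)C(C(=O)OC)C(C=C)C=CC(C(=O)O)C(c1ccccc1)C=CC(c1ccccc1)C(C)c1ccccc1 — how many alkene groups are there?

C=C double bond → alkene.
–C(=O)–O–C with C on the carbonyl side → ester.
pendant –NHC(=O)CH3: N bonded to a carbonyl → amide (not amine).
para-disubstituted benzene ring → arene.
pendant –COOH: carbonyl C bonded to C and –OH → carboxylic acid.
pendant –COOCH3: carbonyl C bonded to C and –OCH3 → ester.
pendant –CH=CH2: C=C double bond → alkene.
C=C double bond → alkene.
pendant –COOH: carbonyl C bonded to C and –OH → carboxylic acid.
pendant –C6H5: benzene ring → arene.
C=C double bond → alkene.
pendant –C6H5: benzene ring → arene.
–C6H5 phenyl ring → arene.
Alkene appears at: CH2=CH, CH(CH=CH2), CH=CH, CH=CH → 4.

4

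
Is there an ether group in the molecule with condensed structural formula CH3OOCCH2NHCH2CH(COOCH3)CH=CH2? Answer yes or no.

Working along the chain:
  CH3OOC: CH3O–C(=O)–: carbonyl C bonded to C and to –OCH3 → ester (not ketone + ether).
  CH2NHCH2: C–N–C with sp³ carbons and no adjacent C=O → amine (secondary).
  CH(COOCH3): pendant –COOCH3: carbonyl C bonded to C and –OCH3 → ester.
  CH=CH2: C=C double bond → alkene.
In each of CH3OOC and CH(COOCH3), the C–O–C oxygen is adjacent to a C=O, so it belongs to an ester, not an ether.
The groups actually present are: alkene, amine, ester.

no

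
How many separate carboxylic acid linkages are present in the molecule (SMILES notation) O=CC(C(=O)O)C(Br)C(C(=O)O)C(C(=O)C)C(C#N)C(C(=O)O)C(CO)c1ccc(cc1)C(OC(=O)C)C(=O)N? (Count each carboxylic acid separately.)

3

Taking each segment in turn:
  OHC: terminal –CHO: carbonyl C bonded to H and C → aldehyde.
  CH(COOH): pendant –COOH: carbonyl C bonded to C and –OH → carboxylic acid.
  CH(Br): halogen on an sp³ carbon → alkyl halide.
  CH(COOH): pendant –COOH: carbonyl C bonded to C and –OH → carboxylic acid.
  CH(COCH3): pendant –COCH3: carbonyl C bonded to two carbons → ketone.
  CH(CN): pendant –C≡N: nitrile.
  CH(COOH): pendant –COOH: carbonyl C bonded to C and –OH → carboxylic acid.
  CH(CH2OH): pendant –CH2OH on an sp³ backbone C → alcohol.
  C6H4: para-disubstituted benzene ring → arene.
  CH(OCOCH3): pendant –OC(=O)CH3: an acyloxy group → ester.
  CONH2: –C(=O)NH2: carbonyl C bonded to C and to N → amide (the N is not a separate amine).
Carboxylic acid appears at: CH(COOH), CH(COOH), CH(COOH) → 3.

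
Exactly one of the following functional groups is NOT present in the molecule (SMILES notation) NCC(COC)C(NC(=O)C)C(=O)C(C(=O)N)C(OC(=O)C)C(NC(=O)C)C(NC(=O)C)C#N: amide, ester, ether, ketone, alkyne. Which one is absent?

amide: present (CH(NHCOCH3) — pendant –NHC(=O)CH3: N bonded to a carbonyl → amide (not amine)).
ether: present (CH(CH2OCH3) — pendant –CH2OCH3: C–O–C linkage → ether).
ester: present (CH(OCOCH3) — pendant –OC(=O)CH3: an acyloxy group → ester).
ketone: present (CO — –C(=O)– with carbon on both sides → ketone).
alkyne: absent. In CN, the triple bond is C≡N, not C≡C, so it is a nitrile.

alkyne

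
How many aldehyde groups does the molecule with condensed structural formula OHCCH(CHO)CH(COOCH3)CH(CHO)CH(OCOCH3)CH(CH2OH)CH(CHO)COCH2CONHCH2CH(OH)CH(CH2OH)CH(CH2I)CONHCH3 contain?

terminal –CHO: carbonyl C bonded to H and C → aldehyde.
pendant –CHO: carbonyl C bonded to C and H → aldehyde.
pendant –COOCH3: carbonyl C bonded to C and –OCH3 → ester.
pendant –CHO: carbonyl C bonded to C and H → aldehyde.
pendant –OC(=O)CH3: an acyloxy group → ester.
pendant –CH2OH on an sp³ backbone C → alcohol.
pendant –CHO: carbonyl C bonded to C and H → aldehyde.
–C(=O)– with carbon on both sides → ketone.
–C(=O)–N– linkage → amide (the N is not an amine).
–OH on an sp³ carbon → alcohol (secondary).
pendant –CH2OH on an sp³ backbone C → alcohol.
pendant –CH2X: halogen on sp³ carbon → alkyl halide.
–C(=O)NHCH3: carbonyl C bonded to C and to N → amide (the N is not an amine).
Aldehyde appears at: OHC, CH(CHO), CH(CHO), CH(CHO) → 4.

4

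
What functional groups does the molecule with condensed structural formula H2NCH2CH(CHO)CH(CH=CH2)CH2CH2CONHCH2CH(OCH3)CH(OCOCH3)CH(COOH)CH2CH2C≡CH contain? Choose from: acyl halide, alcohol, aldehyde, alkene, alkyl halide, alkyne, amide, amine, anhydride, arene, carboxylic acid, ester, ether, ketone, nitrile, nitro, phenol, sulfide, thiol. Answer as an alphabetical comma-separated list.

–NH2 on an sp³ carbon with no adjacent C=O → amine.
pendant –CHO: carbonyl C bonded to C and H → aldehyde.
pendant –CH=CH2: C=C double bond → alkene.
–C(=O)–N– linkage → amide (the N is not an amine).
pendant –OCH3: C–O–C with sp³ C, no adjacent C=O → ether.
pendant –OC(=O)CH3: an acyloxy group → ester.
pendant –COOH: carbonyl C bonded to C and –OH → carboxylic acid.
C≡C triple bond → alkyne.

aldehyde, alkene, alkyne, amide, amine, carboxylic acid, ester, ether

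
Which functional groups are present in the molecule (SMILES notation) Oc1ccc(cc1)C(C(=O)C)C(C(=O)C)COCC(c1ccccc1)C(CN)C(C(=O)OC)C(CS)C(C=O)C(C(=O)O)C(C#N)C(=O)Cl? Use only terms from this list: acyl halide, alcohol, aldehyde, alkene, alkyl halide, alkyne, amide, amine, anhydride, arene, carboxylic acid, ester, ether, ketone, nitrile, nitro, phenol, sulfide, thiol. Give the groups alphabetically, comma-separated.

Working along the chain:
  HOC6H4: –OH attached directly to an aromatic ring → phenol (not alcohol); the ring itself is an arene.
  CH(COCH3): pendant –COCH3: carbonyl C bonded to two carbons → ketone.
  CH(COCH3): pendant –COCH3: carbonyl C bonded to two carbons → ketone.
  CH2OCH2: C–O–C with sp³ carbons on both sides and no adjacent C=O → ether.
  CH(C6H5): pendant –C6H5: benzene ring → arene.
  CH(CH2NH2): pendant –CH2NH2: N on sp³ C, no adjacent C=O → amine.
  CH(COOCH3): pendant –COOCH3: carbonyl C bonded to C and –OCH3 → ester.
  CH(CH2SH): pendant –CH2SH → thiol.
  CH(CHO): pendant –CHO: carbonyl C bonded to C and H → aldehyde.
  CH(COOH): pendant –COOH: carbonyl C bonded to C and –OH → carboxylic acid.
  CH(CN): pendant –C≡N: nitrile.
  COCl: –C(=O)Cl: carbonyl C bonded to C and to a halogen → acyl halide (not alkyl halide).

acyl halide, aldehyde, amine, arene, carboxylic acid, ester, ether, ketone, nitrile, phenol, thiol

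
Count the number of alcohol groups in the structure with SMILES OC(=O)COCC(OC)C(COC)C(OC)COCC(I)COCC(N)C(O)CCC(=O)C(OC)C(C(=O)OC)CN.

–COOH: carbonyl C bonded to –OH and C → carboxylic acid (the –OH is not a separate alcohol).
C–O–C with sp³ carbons on both sides and no adjacent C=O → ether.
pendant –OCH3: C–O–C with sp³ C, no adjacent C=O → ether.
pendant –CH2OCH3: C–O–C linkage → ether.
pendant –OCH3: C–O–C with sp³ C, no adjacent C=O → ether.
C–O–C with sp³ carbons on both sides and no adjacent C=O → ether.
halogen on an sp³ carbon → alkyl halide.
C–O–C with sp³ carbons on both sides and no adjacent C=O → ether.
–NH2 on an sp³ carbon with no adjacent C=O → amine.
–OH on an sp³ carbon → alcohol (secondary).
–C(=O)– with carbon on both sides → ketone.
pendant –OCH3: C–O–C with sp³ C, no adjacent C=O → ether.
pendant –COOCH3: carbonyl C bonded to C and –OCH3 → ester.
–NH2 on an sp³ carbon with no adjacent C=O → amine.
Alcohol appears at: CH(OH) → 1.

1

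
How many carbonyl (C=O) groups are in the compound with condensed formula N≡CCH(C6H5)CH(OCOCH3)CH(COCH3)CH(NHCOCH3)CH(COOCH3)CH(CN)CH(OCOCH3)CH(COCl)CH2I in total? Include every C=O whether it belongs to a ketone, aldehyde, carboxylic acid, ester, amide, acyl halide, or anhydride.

6

CH(OCOCH3): ester, 1 C=O (running total 1).
CH(COCH3): ketone, 1 C=O (running total 2).
CH(NHCOCH3): amide, 1 C=O (running total 3).
CH(COOCH3): ester, 1 C=O (running total 4).
CH(OCOCH3): ester, 1 C=O (running total 5).
CH(COCl): acyl halide, 1 C=O (running total 6).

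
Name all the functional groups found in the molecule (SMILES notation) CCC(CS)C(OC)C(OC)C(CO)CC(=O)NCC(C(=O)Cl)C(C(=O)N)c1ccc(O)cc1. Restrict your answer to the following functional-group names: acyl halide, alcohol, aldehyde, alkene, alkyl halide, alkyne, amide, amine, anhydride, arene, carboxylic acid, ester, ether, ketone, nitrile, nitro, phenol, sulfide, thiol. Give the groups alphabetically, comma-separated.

Taking each segment in turn:
  CH(CH2SH): pendant –CH2SH → thiol.
  CH(OCH3): pendant –OCH3: C–O–C with sp³ C, no adjacent C=O → ether.
  CH(OCH3): pendant –OCH3: C–O–C with sp³ C, no adjacent C=O → ether.
  CH(CH2OH): pendant –CH2OH on an sp³ backbone C → alcohol.
  CH2CONHCH2: –C(=O)–N– linkage → amide (the N is not an amine).
  CH(COCl): pendant –C(=O)X: carbonyl C bonded to C and halogen → acyl halide.
  CH(CONH2): pendant –CONH2: carbonyl C bonded to C and N → amide.
  C6H4OH: –OH attached directly to an aromatic ring → phenol (not alcohol); the ring itself is an arene.

acyl halide, alcohol, amide, arene, ether, phenol, thiol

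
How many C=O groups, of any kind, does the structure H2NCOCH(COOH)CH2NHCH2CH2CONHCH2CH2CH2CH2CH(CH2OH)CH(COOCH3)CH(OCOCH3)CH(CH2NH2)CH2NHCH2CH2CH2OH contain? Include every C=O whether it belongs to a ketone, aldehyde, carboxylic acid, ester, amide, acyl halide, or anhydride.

H2NCO: amide, 1 C=O (running total 1).
CH(COOH): carboxylic acid, 1 C=O (running total 2).
CH2CONHCH2: amide, 1 C=O (running total 3).
CH(COOCH3): ester, 1 C=O (running total 4).
CH(OCOCH3): ester, 1 C=O (running total 5).

5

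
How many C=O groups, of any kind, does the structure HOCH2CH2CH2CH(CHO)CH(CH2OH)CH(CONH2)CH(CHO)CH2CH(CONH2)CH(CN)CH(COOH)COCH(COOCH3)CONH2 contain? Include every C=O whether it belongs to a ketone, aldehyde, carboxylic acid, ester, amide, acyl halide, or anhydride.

CH(CHO): aldehyde, 1 C=O (running total 1).
CH(CONH2): amide, 1 C=O (running total 2).
CH(CHO): aldehyde, 1 C=O (running total 3).
CH(CONH2): amide, 1 C=O (running total 4).
CH(COOH): carboxylic acid, 1 C=O (running total 5).
CO: ketone, 1 C=O (running total 6).
CH(COOCH3): ester, 1 C=O (running total 7).
CONH2: amide, 1 C=O (running total 8).

8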